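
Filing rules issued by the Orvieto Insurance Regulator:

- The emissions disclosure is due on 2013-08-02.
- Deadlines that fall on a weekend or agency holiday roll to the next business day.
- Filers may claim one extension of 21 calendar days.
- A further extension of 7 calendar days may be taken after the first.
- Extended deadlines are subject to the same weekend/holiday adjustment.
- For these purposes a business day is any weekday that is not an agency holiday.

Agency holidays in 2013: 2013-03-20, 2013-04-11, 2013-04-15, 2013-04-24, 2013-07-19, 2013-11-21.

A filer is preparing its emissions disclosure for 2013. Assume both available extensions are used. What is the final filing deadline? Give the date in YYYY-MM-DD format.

The stated deadline is 2013-08-02.
2013-08-02 is a Friday and not a listed holiday, so it stands.
With the 21-day extension, 2013-08-02 becomes 2013-08-23.
2013-08-23 is a Friday and not a listed holiday, so it stands.
The 7-calendar-day extension moves the deadline from 2013-08-23 to 2013-08-30.
2013-08-30 (Friday) is already a business day.
Deadline: 2013-08-30.

2013-08-30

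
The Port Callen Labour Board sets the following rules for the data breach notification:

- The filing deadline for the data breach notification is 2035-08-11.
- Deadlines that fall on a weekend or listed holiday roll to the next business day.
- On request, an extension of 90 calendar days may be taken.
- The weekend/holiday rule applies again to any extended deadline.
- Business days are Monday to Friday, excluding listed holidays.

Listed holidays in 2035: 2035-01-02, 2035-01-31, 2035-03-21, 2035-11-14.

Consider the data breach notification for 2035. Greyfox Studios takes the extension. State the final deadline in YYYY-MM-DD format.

The statutory due date is 2035-08-11.
2035-08-11 falls on a Saturday. Rolling to the next business day gives 2035-08-13, a Monday.
Add the 90 calendar-day extension to 2035-08-13: 2035-11-11.
2035-11-11 is a Sunday, so it moves to the next business day, 2035-11-12 (Monday).
Deadline: 2035-11-12.

2035-11-12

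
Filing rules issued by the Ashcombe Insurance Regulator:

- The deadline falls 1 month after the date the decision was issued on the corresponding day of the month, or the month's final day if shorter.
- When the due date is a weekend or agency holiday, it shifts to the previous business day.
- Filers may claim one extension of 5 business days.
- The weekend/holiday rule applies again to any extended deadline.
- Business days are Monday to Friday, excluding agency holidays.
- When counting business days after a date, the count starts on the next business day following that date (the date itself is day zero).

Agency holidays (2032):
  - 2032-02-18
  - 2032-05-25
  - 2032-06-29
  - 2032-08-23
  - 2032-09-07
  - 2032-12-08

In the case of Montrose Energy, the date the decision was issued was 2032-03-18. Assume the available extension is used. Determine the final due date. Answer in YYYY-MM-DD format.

2032-04-23

1 month from 2032-03-18 is 2032-04-18.
2032-04-18 is a Sunday; the preceding business day is 2032-04-16 (Friday).
Applying the 5-business-day extension: 5 business days after 2032-04-16 is 2032-04-23.
Since 2032-04-23 is a Friday and not a holiday, the date is unchanged.
Deadline: 2032-04-23.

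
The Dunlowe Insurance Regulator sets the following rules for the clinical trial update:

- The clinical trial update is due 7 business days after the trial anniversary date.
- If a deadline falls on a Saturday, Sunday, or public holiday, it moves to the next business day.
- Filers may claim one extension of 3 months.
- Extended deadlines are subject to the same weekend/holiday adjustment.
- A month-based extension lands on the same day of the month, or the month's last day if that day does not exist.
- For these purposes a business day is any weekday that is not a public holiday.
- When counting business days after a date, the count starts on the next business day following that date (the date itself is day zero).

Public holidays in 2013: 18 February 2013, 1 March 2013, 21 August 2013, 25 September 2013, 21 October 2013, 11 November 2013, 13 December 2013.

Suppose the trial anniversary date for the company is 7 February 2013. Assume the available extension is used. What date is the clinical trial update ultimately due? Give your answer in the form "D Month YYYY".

20 May 2013

Starting the day after 7 February 2013 and counting 7 business days lands on 19 February 2013.
19 February 2013 is a Tuesday and not a listed holiday, so it stands.
Add 3 months to 19 February 2013: 19 May 2013.
19 May 2013 falls on a Sunday. Rolling to the next business day gives 20 May 2013, a Monday.
Final deadline: 20 May 2013.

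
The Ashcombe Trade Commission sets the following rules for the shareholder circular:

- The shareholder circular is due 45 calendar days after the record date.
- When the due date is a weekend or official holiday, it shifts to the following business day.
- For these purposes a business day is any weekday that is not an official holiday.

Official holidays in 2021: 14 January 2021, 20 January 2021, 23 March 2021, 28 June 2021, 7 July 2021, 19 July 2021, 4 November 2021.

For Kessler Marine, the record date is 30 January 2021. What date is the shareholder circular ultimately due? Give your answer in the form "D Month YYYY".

45 calendar days after 30 January 2021 is 16 March 2021.
16 March 2021 (Tuesday) is already a business day.
So the filing is due 16 March 2021.

16 March 2021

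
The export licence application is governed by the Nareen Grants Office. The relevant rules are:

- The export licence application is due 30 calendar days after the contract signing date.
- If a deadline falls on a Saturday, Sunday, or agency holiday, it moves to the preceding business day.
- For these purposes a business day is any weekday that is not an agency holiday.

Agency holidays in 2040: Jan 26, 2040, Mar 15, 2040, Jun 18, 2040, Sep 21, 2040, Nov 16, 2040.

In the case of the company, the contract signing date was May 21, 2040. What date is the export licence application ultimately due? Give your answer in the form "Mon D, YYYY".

30 calendar days after May 21, 2040 is Jun 20, 2040.
Jun 20, 2040 falls on a Wednesday, which is a business day, so no adjustment is needed.
Deadline: Jun 20, 2040.

Jun 20, 2040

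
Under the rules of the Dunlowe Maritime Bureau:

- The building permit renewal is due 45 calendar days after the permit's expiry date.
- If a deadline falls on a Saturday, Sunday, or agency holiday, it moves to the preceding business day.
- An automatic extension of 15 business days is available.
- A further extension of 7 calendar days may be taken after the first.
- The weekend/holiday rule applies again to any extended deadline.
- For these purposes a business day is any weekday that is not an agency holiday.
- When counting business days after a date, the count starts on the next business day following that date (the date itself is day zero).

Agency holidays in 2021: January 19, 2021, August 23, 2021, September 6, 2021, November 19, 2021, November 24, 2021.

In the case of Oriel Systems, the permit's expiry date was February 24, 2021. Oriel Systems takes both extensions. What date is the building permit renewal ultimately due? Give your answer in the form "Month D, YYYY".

Adding 45 calendar days to February 24, 2021 gives April 10, 2021.
April 10, 2021 falls on a Saturday. Rolling to the preceding business day gives April 9, 2021, a Friday.
Counting 15 further business days from April 9, 2021 reaches April 30, 2021.
April 30, 2021 (Friday) is already a business day.
Add the 7 calendar-day extension to April 30, 2021: May 7, 2021.
Since May 7, 2021 is a Friday and not a holiday, the date is unchanged.
Deadline: May 7, 2021.

May 7, 2021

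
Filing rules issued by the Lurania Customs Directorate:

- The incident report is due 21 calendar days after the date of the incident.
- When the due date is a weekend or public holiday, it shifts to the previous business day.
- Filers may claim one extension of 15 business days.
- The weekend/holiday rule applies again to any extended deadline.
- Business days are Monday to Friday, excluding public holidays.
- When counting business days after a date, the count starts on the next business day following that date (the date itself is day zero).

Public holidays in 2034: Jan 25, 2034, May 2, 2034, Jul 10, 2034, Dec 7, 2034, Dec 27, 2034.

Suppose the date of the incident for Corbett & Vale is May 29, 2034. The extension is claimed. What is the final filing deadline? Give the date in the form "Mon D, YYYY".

Jul 11, 2034

Trigger date May 29, 2034 + 21 calendar days = Jun 19, 2034.
Jun 19, 2034 (Monday) is already a business day.
The 15-business-day extension runs from Jun 19, 2034 to Jul 11, 2034.
Jul 11, 2034 is a Tuesday and not a listed holiday, so it stands.
Final deadline: Jul 11, 2034.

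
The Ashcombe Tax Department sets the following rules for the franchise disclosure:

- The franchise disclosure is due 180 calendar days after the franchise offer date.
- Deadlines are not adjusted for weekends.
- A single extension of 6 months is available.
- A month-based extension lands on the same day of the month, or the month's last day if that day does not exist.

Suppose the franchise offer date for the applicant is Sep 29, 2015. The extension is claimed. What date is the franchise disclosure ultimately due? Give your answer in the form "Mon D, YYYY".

From Sep 29, 2015, 180 calendar days later is Mar 27, 2016.
No adjustment is made for weekends or holidays, so Mar 27, 2016 stands.
Applying the 6 months extension: 6 months after Mar 27, 2016 is Sep 27, 2016.
Sep 27, 2016 is a Tuesday; no weekend or holiday adjustment applies.
Deadline: Sep 27, 2016.

Sep 27, 2016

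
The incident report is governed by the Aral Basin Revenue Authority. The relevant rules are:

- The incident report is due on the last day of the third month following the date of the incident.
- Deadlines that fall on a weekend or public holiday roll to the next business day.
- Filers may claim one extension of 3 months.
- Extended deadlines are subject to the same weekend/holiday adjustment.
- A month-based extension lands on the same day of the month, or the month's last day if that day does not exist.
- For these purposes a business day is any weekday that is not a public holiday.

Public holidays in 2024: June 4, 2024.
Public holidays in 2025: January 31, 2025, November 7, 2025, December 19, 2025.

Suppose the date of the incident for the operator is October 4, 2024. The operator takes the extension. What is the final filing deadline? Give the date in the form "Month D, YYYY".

3 months after October 4, 2024 is January 2025; that month ends on January 31, 2025.
January 31, 2025 falls on a listed holiday. Rolling to the next business day gives February 3, 2025, a Monday.
Applying the 3 months extension: 3 months after February 3, 2025 is May 3, 2025.
May 3, 2025 falls on a Saturday. Rolling to the next business day gives May 5, 2025, a Monday.
The final due date is May 5, 2025.

May 5, 2025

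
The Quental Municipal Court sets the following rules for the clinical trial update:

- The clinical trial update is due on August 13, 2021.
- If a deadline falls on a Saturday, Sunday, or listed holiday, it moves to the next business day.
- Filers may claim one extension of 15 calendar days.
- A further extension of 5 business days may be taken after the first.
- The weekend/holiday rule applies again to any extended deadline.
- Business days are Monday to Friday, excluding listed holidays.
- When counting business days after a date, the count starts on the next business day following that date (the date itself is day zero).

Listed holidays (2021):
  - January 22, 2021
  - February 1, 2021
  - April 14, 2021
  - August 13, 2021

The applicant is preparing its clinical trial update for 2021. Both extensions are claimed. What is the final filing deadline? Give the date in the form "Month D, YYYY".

Start from the fixed due date, August 13, 2021.
August 13, 2021 falls on a listed holiday. Rolling to the next business day gives August 16, 2021, a Monday.
Add the 15 calendar-day extension to August 16, 2021: August 31, 2021.
August 31, 2021 is a Tuesday and not a listed holiday, so it stands.
Applying the 5-business-day extension: 5 business days after August 31, 2021 is September 7, 2021.
September 7, 2021 (Tuesday) is already a business day.
So the filing is due September 7, 2021.

September 7, 2021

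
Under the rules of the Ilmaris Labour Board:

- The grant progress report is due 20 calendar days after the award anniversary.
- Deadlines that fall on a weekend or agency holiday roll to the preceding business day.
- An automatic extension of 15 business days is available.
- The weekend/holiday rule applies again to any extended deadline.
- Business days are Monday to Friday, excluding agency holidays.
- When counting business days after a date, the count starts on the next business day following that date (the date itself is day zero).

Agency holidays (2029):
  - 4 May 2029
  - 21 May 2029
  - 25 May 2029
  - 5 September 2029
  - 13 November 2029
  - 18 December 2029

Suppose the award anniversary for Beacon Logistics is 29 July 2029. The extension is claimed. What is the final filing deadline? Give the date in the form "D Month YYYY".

Trigger date 29 July 2029 + 20 calendar days = 18 August 2029.
18 August 2029 is a Saturday, so it moves to the preceding business day, 17 August 2029 (Friday).
Counting 15 further business days from 17 August 2029 reaches 10 September 2029.
10 September 2029 (Monday) is already a business day.
Final deadline: 10 September 2029.

10 September 2029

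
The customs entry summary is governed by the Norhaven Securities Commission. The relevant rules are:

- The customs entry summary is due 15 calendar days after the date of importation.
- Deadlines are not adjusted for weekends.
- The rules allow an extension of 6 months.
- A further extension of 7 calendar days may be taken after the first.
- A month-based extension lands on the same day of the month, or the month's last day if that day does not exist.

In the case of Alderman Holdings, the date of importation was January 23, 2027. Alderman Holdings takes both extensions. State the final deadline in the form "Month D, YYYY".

15 calendar days after January 23, 2027 is February 7, 2027.
February 7, 2027 falls on a Sunday. The rules make no weekend/holiday allowance, so it remains February 7, 2027.
Add 6 months to February 7, 2027: August 7, 2027.
August 7, 2027 falls on a Saturday. The rules make no weekend/holiday allowance, so it remains August 7, 2027.
With the 7-day extension, August 7, 2027 becomes August 14, 2027.
August 14, 2027 is a Saturday; no weekend or holiday adjustment applies.
Final deadline: August 14, 2027.

August 14, 2027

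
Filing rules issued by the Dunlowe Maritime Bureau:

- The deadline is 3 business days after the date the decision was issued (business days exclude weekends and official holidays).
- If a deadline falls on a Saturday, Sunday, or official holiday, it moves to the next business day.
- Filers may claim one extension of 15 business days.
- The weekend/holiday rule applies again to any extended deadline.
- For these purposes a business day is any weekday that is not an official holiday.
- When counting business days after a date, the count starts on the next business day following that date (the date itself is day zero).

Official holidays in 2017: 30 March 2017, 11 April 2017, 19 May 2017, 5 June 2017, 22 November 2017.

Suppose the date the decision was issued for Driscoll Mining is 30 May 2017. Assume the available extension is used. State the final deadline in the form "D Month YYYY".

26 June 2017

3 business days after 30 May 2017, excluding weekends and holidays, is 2 June 2017.
2 June 2017 falls on a Friday, which is a business day, so no adjustment is needed.
Counting 15 further business days from 2 June 2017 reaches 26 June 2017.
26 June 2017 falls on a Monday, which is a business day, so no adjustment is needed.
So the filing is due 26 June 2017.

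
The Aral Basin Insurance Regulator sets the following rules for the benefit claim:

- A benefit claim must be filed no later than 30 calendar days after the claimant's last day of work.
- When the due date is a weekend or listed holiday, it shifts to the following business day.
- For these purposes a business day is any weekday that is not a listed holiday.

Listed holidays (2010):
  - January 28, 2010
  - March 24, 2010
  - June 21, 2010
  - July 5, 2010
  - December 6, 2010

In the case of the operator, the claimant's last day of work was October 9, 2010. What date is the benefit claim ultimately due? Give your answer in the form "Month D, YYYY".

30 calendar days after October 9, 2010 is November 8, 2010.
Since November 8, 2010 is a Monday and not a holiday, the date is unchanged.
The final due date is November 8, 2010.

November 8, 2010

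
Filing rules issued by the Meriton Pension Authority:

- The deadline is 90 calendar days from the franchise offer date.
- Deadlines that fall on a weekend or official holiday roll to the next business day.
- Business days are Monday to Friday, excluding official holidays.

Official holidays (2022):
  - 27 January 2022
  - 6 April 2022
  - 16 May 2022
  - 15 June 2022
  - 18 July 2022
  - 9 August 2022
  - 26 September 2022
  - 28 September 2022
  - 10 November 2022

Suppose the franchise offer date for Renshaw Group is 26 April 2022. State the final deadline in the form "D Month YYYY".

25 July 2022

Adding 90 calendar days to 26 April 2022 gives 25 July 2022.
25 July 2022 falls on a Monday, which is a business day, so no adjustment is needed.
The final due date is 25 July 2022.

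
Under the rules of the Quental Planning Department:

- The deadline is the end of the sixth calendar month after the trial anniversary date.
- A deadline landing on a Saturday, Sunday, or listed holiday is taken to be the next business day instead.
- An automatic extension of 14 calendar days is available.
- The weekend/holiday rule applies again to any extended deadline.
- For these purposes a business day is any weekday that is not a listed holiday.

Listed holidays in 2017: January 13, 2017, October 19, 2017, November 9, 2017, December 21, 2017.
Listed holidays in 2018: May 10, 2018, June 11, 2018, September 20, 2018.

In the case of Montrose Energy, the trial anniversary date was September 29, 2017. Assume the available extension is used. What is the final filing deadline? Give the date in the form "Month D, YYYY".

6 months after September 29, 2017 falls in March 2018; the last day of that month is March 31, 2018.
Because March 31, 2018 is a Saturday, the deadline becomes April 2, 2018 (Monday).
Applying the 14-calendar-day extension: April 2, 2018 + 14 days = April 16, 2018.
April 16, 2018 falls on a Monday, which is a business day, so no adjustment is needed.
The final due date is April 16, 2018.

April 16, 2018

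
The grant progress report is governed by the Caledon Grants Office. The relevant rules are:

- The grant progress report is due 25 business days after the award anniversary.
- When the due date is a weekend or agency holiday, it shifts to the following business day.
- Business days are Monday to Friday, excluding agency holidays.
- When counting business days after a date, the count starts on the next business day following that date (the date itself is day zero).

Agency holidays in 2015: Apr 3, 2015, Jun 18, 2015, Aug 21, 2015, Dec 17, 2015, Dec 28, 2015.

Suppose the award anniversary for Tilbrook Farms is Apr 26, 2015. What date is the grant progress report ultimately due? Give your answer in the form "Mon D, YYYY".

May 29, 2015

Starting the day after Apr 26, 2015 and counting 25 business days lands on May 29, 2015.
May 29, 2015 is a Friday and not a listed holiday, so it stands.
The final due date is May 29, 2015.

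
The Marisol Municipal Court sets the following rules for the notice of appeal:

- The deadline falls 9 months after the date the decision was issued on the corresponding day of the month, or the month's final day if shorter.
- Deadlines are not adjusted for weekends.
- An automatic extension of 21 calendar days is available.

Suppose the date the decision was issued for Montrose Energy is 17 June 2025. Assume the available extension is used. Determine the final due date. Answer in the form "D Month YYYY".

Moving 9 months forward from 17 June 2025 on the corresponding day gives 17 March 2026.
17 March 2026 falls on a Tuesday. The rules make no weekend/holiday allowance, so it remains 17 March 2026.
The 21-calendar-day extension moves the deadline from 17 March 2026 to 7 April 2026.
No adjustment is made for weekends or holidays, so 7 April 2026 stands.
The final due date is 7 April 2026.

7 April 2026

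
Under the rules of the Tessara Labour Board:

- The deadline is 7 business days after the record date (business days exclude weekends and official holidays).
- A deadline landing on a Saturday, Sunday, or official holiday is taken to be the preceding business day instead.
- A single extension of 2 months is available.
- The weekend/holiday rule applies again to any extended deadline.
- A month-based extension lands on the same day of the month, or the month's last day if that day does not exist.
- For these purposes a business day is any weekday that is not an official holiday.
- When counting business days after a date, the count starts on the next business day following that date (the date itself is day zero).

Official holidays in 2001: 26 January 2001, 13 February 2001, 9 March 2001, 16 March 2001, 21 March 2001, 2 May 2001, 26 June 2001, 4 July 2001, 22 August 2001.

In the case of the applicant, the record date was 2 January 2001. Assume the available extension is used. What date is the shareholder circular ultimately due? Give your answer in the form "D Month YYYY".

8 March 2001

Starting the day after 2 January 2001 and counting 7 business days lands on 11 January 2001.
Since 11 January 2001 is a Thursday and not a holiday, the date is unchanged.
The 2 months extension carries 11 January 2001 to 11 March 2001.
11 March 2001 falls on a Sunday. Rolling to the preceding business day gives 8 March 2001, a Thursday.
So the filing is due 8 March 2001.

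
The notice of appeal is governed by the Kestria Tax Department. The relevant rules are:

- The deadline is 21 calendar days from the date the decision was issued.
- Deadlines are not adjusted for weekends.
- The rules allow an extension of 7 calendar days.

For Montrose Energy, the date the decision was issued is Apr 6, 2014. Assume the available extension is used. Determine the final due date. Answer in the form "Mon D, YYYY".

May 4, 2014

21 calendar days after Apr 6, 2014 is Apr 27, 2014.
Apr 27, 2014 is a Sunday; no weekend or holiday adjustment applies.
Add the 7 calendar-day extension to Apr 27, 2014: May 4, 2014.
May 4, 2014 is a Sunday; no weekend or holiday adjustment applies.
Deadline: May 4, 2014.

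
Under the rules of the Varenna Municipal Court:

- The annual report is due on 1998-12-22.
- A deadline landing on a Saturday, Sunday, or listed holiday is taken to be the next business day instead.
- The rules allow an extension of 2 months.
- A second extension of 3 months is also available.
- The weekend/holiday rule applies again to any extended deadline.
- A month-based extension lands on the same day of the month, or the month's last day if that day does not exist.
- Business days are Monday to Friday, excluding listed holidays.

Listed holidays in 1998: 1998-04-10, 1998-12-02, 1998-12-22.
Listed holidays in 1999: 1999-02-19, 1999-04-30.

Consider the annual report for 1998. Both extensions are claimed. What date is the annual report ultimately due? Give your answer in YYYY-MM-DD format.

Start from the fixed due date, 1998-12-22.
Because 1998-12-22 is a listed holiday, the deadline becomes 1998-12-23 (Wednesday).
Add 2 months to 1998-12-23: 1999-02-23.
1999-02-23 falls on a Tuesday, which is a business day, so no adjustment is needed.
Applying the 3 months extension: 3 months after 1999-02-23 is 1999-05-23.
1999-05-23 falls on a Sunday. Rolling to the next business day gives 1999-05-24, a Monday.
Deadline: 1999-05-24.

1999-05-24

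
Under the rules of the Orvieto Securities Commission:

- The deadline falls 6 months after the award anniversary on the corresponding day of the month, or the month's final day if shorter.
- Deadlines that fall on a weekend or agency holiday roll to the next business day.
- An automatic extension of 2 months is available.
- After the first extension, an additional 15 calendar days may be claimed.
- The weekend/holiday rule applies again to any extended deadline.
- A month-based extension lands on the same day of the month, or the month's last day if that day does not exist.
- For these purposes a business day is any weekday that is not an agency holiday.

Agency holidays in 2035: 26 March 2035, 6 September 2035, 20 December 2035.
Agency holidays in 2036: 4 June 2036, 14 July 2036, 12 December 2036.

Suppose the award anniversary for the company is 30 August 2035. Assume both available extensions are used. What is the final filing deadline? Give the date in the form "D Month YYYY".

6 months from 30 August 2035 is 29 February 2036 (day 30 does not exist in February, so the month's last day is used).
29 February 2036 (Friday) is already a business day.
Add 2 months to 29 February 2036: 29 April 2036.
29 April 2036 (Tuesday) is already a business day.
The 15-calendar-day extension moves the deadline from 29 April 2036 to 14 May 2036.
14 May 2036 is a Wednesday and not a listed holiday, so it stands.
Deadline: 14 May 2036.

14 May 2036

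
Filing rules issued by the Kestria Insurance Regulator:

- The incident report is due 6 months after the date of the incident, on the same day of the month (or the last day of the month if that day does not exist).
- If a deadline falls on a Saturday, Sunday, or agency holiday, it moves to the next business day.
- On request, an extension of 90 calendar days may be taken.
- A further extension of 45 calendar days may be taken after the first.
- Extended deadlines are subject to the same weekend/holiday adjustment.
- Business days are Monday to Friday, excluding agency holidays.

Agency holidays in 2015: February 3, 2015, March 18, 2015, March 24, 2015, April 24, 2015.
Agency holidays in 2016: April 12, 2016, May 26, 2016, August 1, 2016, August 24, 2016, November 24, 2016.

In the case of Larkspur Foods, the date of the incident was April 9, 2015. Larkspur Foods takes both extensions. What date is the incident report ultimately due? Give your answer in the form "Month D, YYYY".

6 months from April 9, 2015 is October 9, 2015.
Since October 9, 2015 is a Friday and not a holiday, the date is unchanged.
Applying the 90-calendar-day extension: October 9, 2015 + 90 days = January 7, 2016.
January 7, 2016 falls on a Thursday, which is a business day, so no adjustment is needed.
With the 45-day extension, January 7, 2016 becomes February 21, 2016.
February 21, 2016 is a Sunday; the next business day is February 22, 2016 (Monday).
The final due date is February 22, 2016.

February 22, 2016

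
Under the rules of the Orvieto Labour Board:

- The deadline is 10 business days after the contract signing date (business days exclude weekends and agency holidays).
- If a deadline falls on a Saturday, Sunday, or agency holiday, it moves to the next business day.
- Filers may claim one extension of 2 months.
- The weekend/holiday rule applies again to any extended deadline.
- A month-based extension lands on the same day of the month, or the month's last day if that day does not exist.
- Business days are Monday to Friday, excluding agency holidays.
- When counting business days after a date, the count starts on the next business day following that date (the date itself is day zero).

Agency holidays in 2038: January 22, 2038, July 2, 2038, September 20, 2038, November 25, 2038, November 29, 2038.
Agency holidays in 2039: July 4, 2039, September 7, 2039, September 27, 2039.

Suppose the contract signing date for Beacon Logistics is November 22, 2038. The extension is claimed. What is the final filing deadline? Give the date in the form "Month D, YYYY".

10 business days after November 22, 2038, excluding weekends and holidays, is December 8, 2038.
December 8, 2038 (Wednesday) is already a business day.
Add 2 months to December 8, 2038: February 8, 2039.
February 8, 2039 (Tuesday) is already a business day.
Final deadline: February 8, 2039.

February 8, 2039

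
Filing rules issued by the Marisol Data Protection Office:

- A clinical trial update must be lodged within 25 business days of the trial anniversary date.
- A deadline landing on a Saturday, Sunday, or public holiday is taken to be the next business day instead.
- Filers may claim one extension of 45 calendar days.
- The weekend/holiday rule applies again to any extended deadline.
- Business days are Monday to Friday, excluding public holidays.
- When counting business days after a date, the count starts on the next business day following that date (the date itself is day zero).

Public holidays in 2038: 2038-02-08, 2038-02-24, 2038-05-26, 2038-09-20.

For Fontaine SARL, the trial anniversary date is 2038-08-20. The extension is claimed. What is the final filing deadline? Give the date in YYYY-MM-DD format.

Starting the day after 2038-08-20 and counting 25 business days lands on 2038-09-27.
Since 2038-09-27 is a Monday and not a holiday, the date is unchanged.
With the 45-day extension, 2038-09-27 becomes 2038-11-11.
2038-11-11 (Thursday) is already a business day.
Final deadline: 2038-11-11.

2038-11-11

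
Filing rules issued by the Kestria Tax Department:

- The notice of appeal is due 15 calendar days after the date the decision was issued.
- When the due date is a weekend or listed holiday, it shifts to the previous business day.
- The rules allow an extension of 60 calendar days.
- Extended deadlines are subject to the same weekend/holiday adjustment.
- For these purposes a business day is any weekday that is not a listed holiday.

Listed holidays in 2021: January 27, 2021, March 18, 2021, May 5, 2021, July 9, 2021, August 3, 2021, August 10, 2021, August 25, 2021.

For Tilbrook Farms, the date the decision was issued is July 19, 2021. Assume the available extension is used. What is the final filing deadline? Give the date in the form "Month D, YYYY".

15 calendar days after July 19, 2021 is August 3, 2021.
August 3, 2021 is a listed holiday; the preceding business day is August 2, 2021 (Monday).
Applying the 60-calendar-day extension: August 2, 2021 + 60 days = October 1, 2021.
October 1, 2021 is a Friday and not a listed holiday, so it stands.
So the filing is due October 1, 2021.

October 1, 2021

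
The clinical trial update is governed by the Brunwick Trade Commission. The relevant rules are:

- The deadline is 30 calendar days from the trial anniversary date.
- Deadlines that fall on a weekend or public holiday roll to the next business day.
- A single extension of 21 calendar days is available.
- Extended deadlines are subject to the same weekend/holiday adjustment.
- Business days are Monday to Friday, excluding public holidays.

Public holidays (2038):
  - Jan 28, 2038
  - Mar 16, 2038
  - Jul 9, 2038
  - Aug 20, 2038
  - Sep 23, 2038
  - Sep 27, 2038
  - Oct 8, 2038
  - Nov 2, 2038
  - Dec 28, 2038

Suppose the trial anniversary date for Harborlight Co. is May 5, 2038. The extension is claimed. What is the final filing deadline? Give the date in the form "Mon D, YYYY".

Jun 25, 2038

Trigger date May 5, 2038 + 30 calendar days = Jun 4, 2038.
Since Jun 4, 2038 is a Friday and not a holiday, the date is unchanged.
Applying the 21-calendar-day extension: Jun 4, 2038 + 21 days = Jun 25, 2038.
Jun 25, 2038 is a Friday and not a listed holiday, so it stands.
Deadline: Jun 25, 2038.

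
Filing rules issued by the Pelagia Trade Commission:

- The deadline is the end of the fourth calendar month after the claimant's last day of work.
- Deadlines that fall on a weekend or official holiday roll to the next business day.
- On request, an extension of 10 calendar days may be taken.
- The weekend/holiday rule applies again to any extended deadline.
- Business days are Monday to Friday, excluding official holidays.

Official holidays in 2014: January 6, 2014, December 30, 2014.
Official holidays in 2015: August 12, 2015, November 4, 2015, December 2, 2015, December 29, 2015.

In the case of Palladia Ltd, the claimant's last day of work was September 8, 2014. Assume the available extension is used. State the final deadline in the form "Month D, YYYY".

February 12, 2015

4 months after September 8, 2014 is January 2015; that month ends on January 31, 2015.
January 31, 2015 is a Saturday; the next business day is February 2, 2015 (Monday).
Applying the 10-calendar-day extension: February 2, 2015 + 10 days = February 12, 2015.
February 12, 2015 (Thursday) is already a business day.
Deadline: February 12, 2015.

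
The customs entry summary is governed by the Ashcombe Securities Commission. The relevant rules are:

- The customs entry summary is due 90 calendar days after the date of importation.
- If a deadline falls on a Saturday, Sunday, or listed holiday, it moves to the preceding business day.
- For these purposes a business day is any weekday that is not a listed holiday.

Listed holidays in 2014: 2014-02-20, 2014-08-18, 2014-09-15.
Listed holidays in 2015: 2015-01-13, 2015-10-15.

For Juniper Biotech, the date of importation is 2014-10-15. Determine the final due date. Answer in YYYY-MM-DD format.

2015-01-12

From 2014-10-15, 90 calendar days later is 2015-01-13.
2015-01-13 is a listed holiday; the preceding business day is 2015-01-12 (Monday).
Final deadline: 2015-01-12.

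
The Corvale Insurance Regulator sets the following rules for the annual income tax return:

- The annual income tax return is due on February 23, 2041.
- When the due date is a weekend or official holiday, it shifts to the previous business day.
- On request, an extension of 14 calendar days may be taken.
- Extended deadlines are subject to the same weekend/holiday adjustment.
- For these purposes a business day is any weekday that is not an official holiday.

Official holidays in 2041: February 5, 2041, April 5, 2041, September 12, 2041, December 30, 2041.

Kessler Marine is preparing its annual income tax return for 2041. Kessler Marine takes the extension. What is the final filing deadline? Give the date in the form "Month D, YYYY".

Start from the fixed due date, February 23, 2041.
February 23, 2041 is a Saturday; the preceding business day is February 22, 2041 (Friday).
With the 14-day extension, February 22, 2041 becomes March 8, 2041.
March 8, 2041 is a Friday and not a listed holiday, so it stands.
Deadline: March 8, 2041.

March 8, 2041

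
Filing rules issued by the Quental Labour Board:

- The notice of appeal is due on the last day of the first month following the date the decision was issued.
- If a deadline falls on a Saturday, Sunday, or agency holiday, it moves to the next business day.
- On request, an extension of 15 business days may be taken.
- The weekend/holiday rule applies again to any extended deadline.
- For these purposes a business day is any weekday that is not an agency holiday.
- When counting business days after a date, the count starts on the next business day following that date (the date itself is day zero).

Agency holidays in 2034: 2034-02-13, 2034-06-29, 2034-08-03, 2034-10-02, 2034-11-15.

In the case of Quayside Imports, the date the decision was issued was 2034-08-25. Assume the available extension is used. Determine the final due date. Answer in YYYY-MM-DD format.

1 month after 2034-08-25 falls in September 2034; the last day of that month is 2034-09-30.
2034-09-30 is a Saturday, so it moves to the next business day, 2034-10-03 (Tuesday).
The 15-business-day extension runs from 2034-10-03 to 2034-10-24.
2034-10-24 (Tuesday) is already a business day.
Final deadline: 2034-10-24.

2034-10-24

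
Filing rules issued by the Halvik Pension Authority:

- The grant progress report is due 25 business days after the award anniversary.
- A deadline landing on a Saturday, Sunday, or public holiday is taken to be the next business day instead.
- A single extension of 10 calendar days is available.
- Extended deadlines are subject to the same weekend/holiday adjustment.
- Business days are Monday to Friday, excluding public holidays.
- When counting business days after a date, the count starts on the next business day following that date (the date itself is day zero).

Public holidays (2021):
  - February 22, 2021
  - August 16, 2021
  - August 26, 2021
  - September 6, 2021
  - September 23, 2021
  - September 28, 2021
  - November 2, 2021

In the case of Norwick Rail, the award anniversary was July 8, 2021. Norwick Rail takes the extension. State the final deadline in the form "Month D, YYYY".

25 business days after July 8, 2021, excluding weekends and holidays, is August 12, 2021.
August 12, 2021 falls on a Thursday, which is a business day, so no adjustment is needed.
With the 10-day extension, August 12, 2021 becomes August 22, 2021.
August 22, 2021 falls on a Sunday. Rolling to the next business day gives August 23, 2021, a Monday.
Final deadline: August 23, 2021.

August 23, 2021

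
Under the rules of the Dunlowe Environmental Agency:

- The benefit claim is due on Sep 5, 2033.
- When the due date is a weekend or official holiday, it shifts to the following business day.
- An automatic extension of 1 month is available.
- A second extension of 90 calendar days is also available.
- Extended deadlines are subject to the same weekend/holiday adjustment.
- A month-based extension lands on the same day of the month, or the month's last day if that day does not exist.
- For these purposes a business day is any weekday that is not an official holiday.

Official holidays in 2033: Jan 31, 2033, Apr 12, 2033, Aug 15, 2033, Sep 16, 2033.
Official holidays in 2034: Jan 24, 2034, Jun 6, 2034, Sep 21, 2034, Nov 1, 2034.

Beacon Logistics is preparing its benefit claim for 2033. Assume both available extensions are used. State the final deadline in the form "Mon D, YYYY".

Jan 3, 2034

Start from the fixed due date, Sep 5, 2033.
Sep 5, 2033 is a Monday and not a listed holiday, so it stands.
The 1 month extension carries Sep 5, 2033 to Oct 5, 2033.
Since Oct 5, 2033 is a Wednesday and not a holiday, the date is unchanged.
The 90-calendar-day extension moves the deadline from Oct 5, 2033 to Jan 3, 2034.
Jan 3, 2034 falls on a Tuesday, which is a business day, so no adjustment is needed.
Final deadline: Jan 3, 2034.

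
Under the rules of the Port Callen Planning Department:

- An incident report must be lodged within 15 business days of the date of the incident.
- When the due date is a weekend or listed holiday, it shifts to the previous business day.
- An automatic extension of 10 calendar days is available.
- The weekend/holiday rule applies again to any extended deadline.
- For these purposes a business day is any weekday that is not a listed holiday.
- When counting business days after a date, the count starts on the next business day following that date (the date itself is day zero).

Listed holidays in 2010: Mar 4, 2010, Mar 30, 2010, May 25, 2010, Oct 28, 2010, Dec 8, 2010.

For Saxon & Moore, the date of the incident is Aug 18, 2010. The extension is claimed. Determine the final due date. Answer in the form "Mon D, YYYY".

Starting the day after Aug 18, 2010 and counting 15 business days lands on Sep 8, 2010.
Sep 8, 2010 falls on a Wednesday, which is a business day, so no adjustment is needed.
With the 10-day extension, Sep 8, 2010 becomes Sep 18, 2010.
Sep 18, 2010 is a Saturday, so it moves to the preceding business day, Sep 17, 2010 (Friday).
Deadline: Sep 17, 2010.

Sep 17, 2010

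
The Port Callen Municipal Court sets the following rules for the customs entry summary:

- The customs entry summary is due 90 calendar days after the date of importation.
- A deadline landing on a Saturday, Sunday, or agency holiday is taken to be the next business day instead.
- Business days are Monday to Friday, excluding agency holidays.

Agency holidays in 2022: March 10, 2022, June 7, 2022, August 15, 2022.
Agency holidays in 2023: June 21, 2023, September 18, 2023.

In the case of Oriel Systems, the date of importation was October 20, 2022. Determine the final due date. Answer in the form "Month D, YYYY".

January 18, 2023

Trigger date October 20, 2022 + 90 calendar days = January 18, 2023.
January 18, 2023 (Wednesday) is already a business day.
So the filing is due January 18, 2023.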